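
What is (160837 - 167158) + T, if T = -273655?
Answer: -279976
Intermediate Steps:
(160837 - 167158) + T = (160837 - 167158) - 273655 = -6321 - 273655 = -279976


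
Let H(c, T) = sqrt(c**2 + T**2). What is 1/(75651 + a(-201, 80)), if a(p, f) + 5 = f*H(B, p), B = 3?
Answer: 37823/2731846658 - 60*sqrt(4490)/1365923329 ≈ 1.0902e-5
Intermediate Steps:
H(c, T) = sqrt(T**2 + c**2)
a(p, f) = -5 + f*sqrt(9 + p**2) (a(p, f) = -5 + f*sqrt(p**2 + 3**2) = -5 + f*sqrt(p**2 + 9) = -5 + f*sqrt(9 + p**2))
1/(75651 + a(-201, 80)) = 1/(75651 + (-5 + 80*sqrt(9 + (-201)**2))) = 1/(75651 + (-5 + 80*sqrt(9 + 40401))) = 1/(75651 + (-5 + 80*sqrt(40410))) = 1/(75651 + (-5 + 80*(3*sqrt(4490)))) = 1/(75651 + (-5 + 240*sqrt(4490))) = 1/(75646 + 240*sqrt(4490))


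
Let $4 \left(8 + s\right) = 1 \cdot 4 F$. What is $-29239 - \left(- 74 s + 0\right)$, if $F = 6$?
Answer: $-29387$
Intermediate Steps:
$s = -2$ ($s = -8 + \frac{1 \cdot 4 \cdot 6}{4} = -8 + \frac{4 \cdot 6}{4} = -8 + \frac{1}{4} \cdot 24 = -8 + 6 = -2$)
$-29239 - \left(- 74 s + 0\right) = -29239 - \left(\left(-74\right) \left(-2\right) + 0\right) = -29239 - \left(148 + 0\right) = -29239 - 148 = -29387$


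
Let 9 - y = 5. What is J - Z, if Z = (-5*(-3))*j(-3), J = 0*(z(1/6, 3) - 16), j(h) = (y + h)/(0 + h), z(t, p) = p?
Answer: 5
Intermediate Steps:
y = 4 (y = 9 - 1*5 = 9 - 5 = 4)
j(h) = (4 + h)/h (j(h) = (4 + h)/(0 + h) = (4 + h)/h)
J = 0 (J = 0*(3 - 16) = 0*(-13) = 0)
Z = -5 (Z = (-5*(-3))*((4 - 3)/(-3)) = 15*(-⅓*1) = 15*(-⅓) = -5)
J - Z = 0 - 1*(-5) = 0 + 5 = 5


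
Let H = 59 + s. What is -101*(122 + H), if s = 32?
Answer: -21513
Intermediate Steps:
H = 91 (H = 59 + 32 = 91)
-101*(122 + H) = -101*(122 + 91) = -101*213 = -21513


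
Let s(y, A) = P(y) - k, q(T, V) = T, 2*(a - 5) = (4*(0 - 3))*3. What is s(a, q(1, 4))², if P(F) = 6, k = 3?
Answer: 9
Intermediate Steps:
a = -13 (a = 5 + ((4*(0 - 3))*3)/2 = 5 + ((4*(-3))*3)/2 = 5 + (-12*3)/2 = 5 + (½)*(-36) = 5 - 18 = -13)
s(y, A) = 3 (s(y, A) = 6 - 1*3 = 6 - 3 = 3)
s(a, q(1, 4))² = 3² = 9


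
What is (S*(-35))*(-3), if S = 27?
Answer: 2835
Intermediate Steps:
(S*(-35))*(-3) = (27*(-35))*(-3) = -945*(-3) = 2835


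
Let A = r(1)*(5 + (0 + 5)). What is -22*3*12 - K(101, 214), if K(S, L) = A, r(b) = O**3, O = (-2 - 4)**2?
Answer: -467352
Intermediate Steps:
O = 36 (O = (-6)**2 = 36)
r(b) = 46656 (r(b) = 36**3 = 46656)
A = 466560 (A = 46656*(5 + (0 + 5)) = 46656*(5 + 5) = 46656*10 = 466560)
K(S, L) = 466560
-22*3*12 - K(101, 214) = -22*3*12 - 1*466560 = -66*12 - 466560 = -792 - 466560 = -467352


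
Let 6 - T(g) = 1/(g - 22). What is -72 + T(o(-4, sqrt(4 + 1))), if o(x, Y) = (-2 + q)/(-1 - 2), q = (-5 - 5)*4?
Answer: -527/8 ≈ -65.875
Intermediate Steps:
q = -40 (q = -10*4 = -40)
o(x, Y) = 14 (o(x, Y) = (-2 - 40)/(-1 - 2) = -42/(-3) = -42*(-1/3) = 14)
T(g) = 6 - 1/(-22 + g) (T(g) = 6 - 1/(g - 22) = 6 - 1/(-22 + g))
-72 + T(o(-4, sqrt(4 + 1))) = -72 + (-133 + 6*14)/(-22 + 14) = -72 + (-133 + 84)/(-8) = -72 - 1/8*(-49) = -72 + 49/8 = -527/8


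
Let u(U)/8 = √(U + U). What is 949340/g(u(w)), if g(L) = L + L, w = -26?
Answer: -237335*I*√13/104 ≈ -8228.1*I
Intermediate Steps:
u(U) = 8*√2*√U (u(U) = 8*√(U + U) = 8*√(2*U) = 8*(√2*√U) = 8*√2*√U)
g(L) = 2*L
949340/g(u(w)) = 949340/((2*(8*√2*√(-26)))) = 949340/((2*(8*√2*(I*√26)))) = 949340/((2*(16*I*√13))) = 949340/((32*I*√13)) = 949340*(-I*√13/416) = -237335*I*√13/104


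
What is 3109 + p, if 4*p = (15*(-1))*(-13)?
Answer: 12631/4 ≈ 3157.8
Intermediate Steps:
p = 195/4 (p = ((15*(-1))*(-13))/4 = (-15*(-13))/4 = (¼)*195 = 195/4 ≈ 48.750)
3109 + p = 3109 + 195/4 = 12631/4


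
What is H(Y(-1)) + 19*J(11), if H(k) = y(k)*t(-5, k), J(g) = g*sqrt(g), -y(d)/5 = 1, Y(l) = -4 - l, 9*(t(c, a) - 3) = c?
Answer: -110/9 + 209*sqrt(11) ≈ 680.95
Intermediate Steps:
t(c, a) = 3 + c/9
y(d) = -5 (y(d) = -5*1 = -5)
J(g) = g**(3/2)
H(k) = -110/9 (H(k) = -5*(3 + (1/9)*(-5)) = -5*(3 - 5/9) = -5*22/9 = -110/9)
H(Y(-1)) + 19*J(11) = -110/9 + 19*11**(3/2) = -110/9 + 19*(11*sqrt(11)) = -110/9 + 209*sqrt(11)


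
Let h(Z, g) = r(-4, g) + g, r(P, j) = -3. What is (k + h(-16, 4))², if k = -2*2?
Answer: 9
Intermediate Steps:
h(Z, g) = -3 + g
k = -4
(k + h(-16, 4))² = (-4 + (-3 + 4))² = (-4 + 1)² = (-3)² = 9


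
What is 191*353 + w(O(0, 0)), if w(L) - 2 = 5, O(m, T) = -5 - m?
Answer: 67430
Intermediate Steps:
w(L) = 7 (w(L) = 2 + 5 = 7)
191*353 + w(O(0, 0)) = 191*353 + 7 = 67423 + 7 = 67430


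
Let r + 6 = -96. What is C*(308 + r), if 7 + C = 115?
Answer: 22248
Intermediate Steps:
C = 108 (C = -7 + 115 = 108)
r = -102 (r = -6 - 96 = -102)
C*(308 + r) = 108*(308 - 102) = 108*206 = 22248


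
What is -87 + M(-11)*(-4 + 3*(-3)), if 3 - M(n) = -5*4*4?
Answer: -1166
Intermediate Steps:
M(n) = 83 (M(n) = 3 - (-5*4)*4 = 3 - (-20)*4 = 3 - 1*(-80) = 3 + 80 = 83)
-87 + M(-11)*(-4 + 3*(-3)) = -87 + 83*(-4 + 3*(-3)) = -87 + 83*(-4 - 9) = -87 + 83*(-13) = -87 - 1079 = -1166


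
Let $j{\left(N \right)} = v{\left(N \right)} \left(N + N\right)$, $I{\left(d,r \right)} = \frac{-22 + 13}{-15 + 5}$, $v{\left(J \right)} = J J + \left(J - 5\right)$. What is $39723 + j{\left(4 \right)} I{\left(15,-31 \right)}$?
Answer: $39831$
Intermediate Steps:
$v{\left(J \right)} = -5 + J + J^{2}$ ($v{\left(J \right)} = J^{2} + \left(-5 + J\right) = -5 + J + J^{2}$)
$I{\left(d,r \right)} = \frac{9}{10}$ ($I{\left(d,r \right)} = - \frac{9}{-10} = \left(-9\right) \left(- \frac{1}{10}\right) = \frac{9}{10}$)
$j{\left(N \right)} = 2 N \left(-5 + N + N^{2}\right)$ ($j{\left(N \right)} = \left(-5 + N + N^{2}\right) \left(N + N\right) = \left(-5 + N + N^{2}\right) 2 N = 2 N \left(-5 + N + N^{2}\right)$)
$39723 + j{\left(4 \right)} I{\left(15,-31 \right)} = 39723 + 2 \cdot 4 \left(-5 + 4 + 4^{2}\right) \frac{9}{10} = 39723 + 2 \cdot 4 \left(-5 + 4 + 16\right) \frac{9}{10} = 39723 + 2 \cdot 4 \cdot 15 \cdot \frac{9}{10} = 39723 + 120 \cdot \frac{9}{10} = 39723 + 108 = 39831$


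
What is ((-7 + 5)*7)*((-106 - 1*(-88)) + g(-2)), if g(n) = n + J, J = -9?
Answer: 406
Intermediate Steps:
g(n) = -9 + n (g(n) = n - 9 = -9 + n)
((-7 + 5)*7)*((-106 - 1*(-88)) + g(-2)) = ((-7 + 5)*7)*((-106 - 1*(-88)) + (-9 - 2)) = (-2*7)*((-106 + 88) - 11) = -14*(-18 - 11) = -14*(-29) = 406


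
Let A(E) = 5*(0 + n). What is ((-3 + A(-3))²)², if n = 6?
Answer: 531441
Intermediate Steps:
A(E) = 30 (A(E) = 5*(0 + 6) = 5*6 = 30)
((-3 + A(-3))²)² = ((-3 + 30)²)² = (27²)² = 729² = 531441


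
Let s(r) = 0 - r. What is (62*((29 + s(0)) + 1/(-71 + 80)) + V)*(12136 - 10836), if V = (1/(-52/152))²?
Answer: 275823200/117 ≈ 2.3575e+6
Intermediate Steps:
s(r) = -r
V = 1444/169 (V = (1/(-52*1/152))² = (1/(-13/38))² = (-38/13)² = 1444/169 ≈ 8.5444)
(62*((29 + s(0)) + 1/(-71 + 80)) + V)*(12136 - 10836) = (62*((29 - 1*0) + 1/(-71 + 80)) + 1444/169)*(12136 - 10836) = (62*((29 + 0) + 1/9) + 1444/169)*1300 = (62*(29 + ⅑) + 1444/169)*1300 = (62*(262/9) + 1444/169)*1300 = (16244/9 + 1444/169)*1300 = (2758232/1521)*1300 = 275823200/117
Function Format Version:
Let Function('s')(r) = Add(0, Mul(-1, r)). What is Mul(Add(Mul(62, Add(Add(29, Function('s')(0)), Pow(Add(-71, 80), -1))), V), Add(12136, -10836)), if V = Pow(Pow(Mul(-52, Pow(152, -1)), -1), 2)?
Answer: Rational(275823200, 117) ≈ 2.3575e+6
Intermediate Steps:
Function('s')(r) = Mul(-1, r)
V = Rational(1444, 169) (V = Pow(Pow(Mul(-52, Rational(1, 152)), -1), 2) = Pow(Pow(Rational(-13, 38), -1), 2) = Pow(Rational(-38, 13), 2) = Rational(1444, 169) ≈ 8.5444)
Mul(Add(Mul(62, Add(Add(29, Function('s')(0)), Pow(Add(-71, 80), -1))), V), Add(12136, -10836)) = Mul(Add(Mul(62, Add(Add(29, Mul(-1, 0)), Pow(Add(-71, 80), -1))), Rational(1444, 169)), Add(12136, -10836)) = Mul(Add(Mul(62, Add(Add(29, 0), Pow(9, -1))), Rational(1444, 169)), 1300) = Mul(Add(Mul(62, Add(29, Rational(1, 9))), Rational(1444, 169)), 1300) = Mul(Add(Mul(62, Rational(262, 9)), Rational(1444, 169)), 1300) = Mul(Add(Rational(16244, 9), Rational(1444, 169)), 1300) = Mul(Rational(2758232, 1521), 1300) = Rational(275823200, 117)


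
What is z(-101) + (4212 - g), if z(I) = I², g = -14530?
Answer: 28943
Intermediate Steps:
z(-101) + (4212 - g) = (-101)² + (4212 - 1*(-14530)) = 10201 + (4212 + 14530) = 10201 + 18742 = 28943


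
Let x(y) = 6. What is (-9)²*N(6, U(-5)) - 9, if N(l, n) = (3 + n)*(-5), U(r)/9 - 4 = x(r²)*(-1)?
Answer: 6066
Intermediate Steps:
U(r) = -18 (U(r) = 36 + 9*(6*(-1)) = 36 + 9*(-6) = 36 - 54 = -18)
N(l, n) = -15 - 5*n
(-9)²*N(6, U(-5)) - 9 = (-9)²*(-15 - 5*(-18)) - 9 = 81*(-15 + 90) - 9 = 81*75 - 9 = 6075 - 9 = 6066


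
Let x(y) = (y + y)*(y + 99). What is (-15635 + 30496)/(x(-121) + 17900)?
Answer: 14861/23224 ≈ 0.63990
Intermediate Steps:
x(y) = 2*y*(99 + y) (x(y) = (2*y)*(99 + y) = 2*y*(99 + y))
(-15635 + 30496)/(x(-121) + 17900) = (-15635 + 30496)/(2*(-121)*(99 - 121) + 17900) = 14861/(2*(-121)*(-22) + 17900) = 14861/(5324 + 17900) = 14861/23224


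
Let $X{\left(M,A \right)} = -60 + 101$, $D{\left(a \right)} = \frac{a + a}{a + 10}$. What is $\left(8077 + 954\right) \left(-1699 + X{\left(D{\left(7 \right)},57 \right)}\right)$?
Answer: $-14973398$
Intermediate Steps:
$D{\left(a \right)} = \frac{2 a}{10 + a}$
$X{\left(M,A \right)} = 41$
$\left(8077 + 954\right) \left(-1699 + X{\left(D{\left(7 \right)},57 \right)}\right) = \left(8077 + 954\right) \left(-1699 + 41\right) = 9031 \left(-1658\right) = -14973398$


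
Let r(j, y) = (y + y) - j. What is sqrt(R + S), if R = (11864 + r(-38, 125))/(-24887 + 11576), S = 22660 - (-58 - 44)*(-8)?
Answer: 2*sqrt(107506044507)/4437 ≈ 147.79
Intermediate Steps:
r(j, y) = -j + 2*y (r(j, y) = 2*y - j = -j + 2*y)
S = 21844 (S = 22660 - (-102)*(-8) = 22660 - 1*816 = 22660 - 816 = 21844)
R = -12152/13311 (R = (11864 + (-1*(-38) + 2*125))/(-24887 + 11576) = (11864 + (38 + 250))/(-13311) = (11864 + 288)*(-1/13311) = 12152*(-1/13311) = -12152/13311 ≈ -0.91293)
sqrt(R + S) = sqrt(-12152/13311 + 21844) = sqrt(290753332/13311) = 2*sqrt(107506044507)/4437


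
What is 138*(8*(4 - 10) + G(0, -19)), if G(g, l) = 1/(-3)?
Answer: -6670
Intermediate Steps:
G(g, l) = -⅓
138*(8*(4 - 10) + G(0, -19)) = 138*(8*(4 - 10) - ⅓) = 138*(8*(-6) - ⅓) = 138*(-48 - ⅓) = 138*(-145/3) = -6670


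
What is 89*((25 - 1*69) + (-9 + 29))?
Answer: -2136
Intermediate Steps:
89*((25 - 1*69) + (-9 + 29)) = 89*((25 - 69) + 20) = 89*(-44 + 20) = 89*(-24) = -2136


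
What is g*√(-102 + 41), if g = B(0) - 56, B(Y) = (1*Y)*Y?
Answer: -56*I*√61 ≈ -437.37*I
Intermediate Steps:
B(Y) = Y² (B(Y) = Y*Y = Y²)
g = -56 (g = 0² - 56 = 0 - 56 = -56)
g*√(-102 + 41) = -56*√(-102 + 41) = -56*I*√61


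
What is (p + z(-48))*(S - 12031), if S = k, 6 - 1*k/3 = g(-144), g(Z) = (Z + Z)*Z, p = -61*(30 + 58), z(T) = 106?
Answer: 717889398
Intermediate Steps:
p = -5368 (p = -61*88 = -5368)
g(Z) = 2*Z**2 (g(Z) = (2*Z)*Z = 2*Z**2)
k = -124398 (k = 18 - 6*(-144)**2 = 18 - 6*20736 = 18 - 3*41472 = 18 - 124416 = -124398)
S = -124398
(p + z(-48))*(S - 12031) = (-5368 + 106)*(-124398 - 12031) = -5262*(-136429) = 717889398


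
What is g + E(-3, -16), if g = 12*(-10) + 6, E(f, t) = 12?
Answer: -102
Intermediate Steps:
g = -114 (g = -120 + 6 = -114)
g + E(-3, -16) = -114 + 12 = -102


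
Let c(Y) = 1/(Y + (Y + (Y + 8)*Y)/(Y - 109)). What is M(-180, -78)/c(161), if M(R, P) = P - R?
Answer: 911421/13 ≈ 70109.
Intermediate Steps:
c(Y) = 1/(Y + (Y + Y*(8 + Y))/(-109 + Y)) (c(Y) = 1/(Y + (Y + (8 + Y)*Y)/(-109 + Y)) = 1/(Y + (Y + Y*(8 + Y))/(-109 + Y)))
M(-180, -78)/c(161) = (-78 - 1*(-180))/(((½)*(-109 + 161)/(161*(-50 + 161)))) = (-78 + 180)/(((½)*(1/161)*52/111)) = 102/(((½)*(1/161)*(1/111)*52)) = 102/(26/17871) = 102*(17871/26) = 911421/13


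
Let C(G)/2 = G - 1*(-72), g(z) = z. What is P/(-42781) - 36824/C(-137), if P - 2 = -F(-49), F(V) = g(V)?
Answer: 787680457/2780765 ≈ 283.26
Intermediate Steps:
F(V) = V
C(G) = 144 + 2*G (C(G) = 2*(G - 1*(-72)) = 2*(G + 72) = 2*(72 + G) = 144 + 2*G)
P = 51 (P = 2 - 1*(-49) = 2 + 49 = 51)
P/(-42781) - 36824/C(-137) = 51/(-42781) - 36824/(144 + 2*(-137)) = 51*(-1/42781) - 36824/(144 - 274) = -51/42781 - 36824/(-130) = -51/42781 - 36824*(-1/130) = -51/42781 + 18412/65 = 787680457/2780765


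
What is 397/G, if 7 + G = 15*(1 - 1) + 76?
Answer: 397/69 ≈ 5.7536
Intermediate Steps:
G = 69 (G = -7 + (15*(1 - 1) + 76) = -7 + (15*0 + 76) = -7 + (0 + 76) = -7 + 76 = 69)
397/G = 397/69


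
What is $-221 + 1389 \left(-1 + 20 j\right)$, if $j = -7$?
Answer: $-196070$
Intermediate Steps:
$-221 + 1389 \left(-1 + 20 j\right) = -221 + 1389 \left(-1 + 20 \left(-7\right)\right) = -221 + 1389 \left(-1 - 140\right) = -221 + 1389 \left(-141\right) = -221 - 195849 = -196070$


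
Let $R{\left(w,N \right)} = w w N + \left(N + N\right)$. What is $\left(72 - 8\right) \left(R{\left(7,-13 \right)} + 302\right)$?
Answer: $-23104$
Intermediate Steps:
$R{\left(w,N \right)} = 2 N + N w^{2}$ ($R{\left(w,N \right)} = w^{2} N + 2 N = N w^{2} + 2 N = 2 N + N w^{2}$)
$\left(72 - 8\right) \left(R{\left(7,-13 \right)} + 302\right) = \left(72 - 8\right) \left(- 13 \left(2 + 7^{2}\right) + 302\right) = 64 \left(- 13 \left(2 + 49\right) + 302\right) = 64 \left(\left(-13\right) 51 + 302\right) = 64 \left(-663 + 302\right) = 64 \left(-361\right) = -23104$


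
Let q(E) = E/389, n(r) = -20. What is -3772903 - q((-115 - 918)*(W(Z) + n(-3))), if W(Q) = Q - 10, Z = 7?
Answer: -1467683026/389 ≈ -3.7730e+6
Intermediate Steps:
W(Q) = -10 + Q
q(E) = E/389 (q(E) = E*(1/389) = E/389)
-3772903 - q((-115 - 918)*(W(Z) + n(-3))) = -3772903 - (-115 - 918)*((-10 + 7) - 20)/389 = -3772903 - (-1033*(-3 - 20))/389 = -3772903 - (-1033*(-23))/389 = -3772903 - 23759/389 = -1467683026/389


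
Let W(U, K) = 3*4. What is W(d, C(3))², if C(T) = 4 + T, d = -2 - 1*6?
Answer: 144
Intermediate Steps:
d = -8 (d = -2 - 6 = -8)
W(U, K) = 12
W(d, C(3))² = 12² = 144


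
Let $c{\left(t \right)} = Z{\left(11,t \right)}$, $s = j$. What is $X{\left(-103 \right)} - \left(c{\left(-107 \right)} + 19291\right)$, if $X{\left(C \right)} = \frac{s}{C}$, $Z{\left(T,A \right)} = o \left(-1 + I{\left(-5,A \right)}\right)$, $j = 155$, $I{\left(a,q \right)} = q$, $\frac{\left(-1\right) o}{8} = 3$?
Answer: $- \frac{2254104}{103} \approx -21885.0$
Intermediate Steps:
$o = -24$ ($o = \left(-8\right) 3 = -24$)
$s = 155$
$Z{\left(T,A \right)} = 24 - 24 A$ ($Z{\left(T,A \right)} = - 24 \left(-1 + A\right) = 24 - 24 A$)
$c{\left(t \right)} = 24 - 24 t$
$X{\left(C \right)} = \frac{155}{C}$
$X{\left(-103 \right)} - \left(c{\left(-107 \right)} + 19291\right) = \frac{155}{-103} - \left(\left(24 - -2568\right) + 19291\right) = 155 \left(- \frac{1}{103}\right) - \left(\left(24 + 2568\right) + 19291\right) = - \frac{155}{103} - \left(2592 + 19291\right) = - \frac{155}{103} - 21883 = - \frac{2254104}{103}$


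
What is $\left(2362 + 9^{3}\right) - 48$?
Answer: $3043$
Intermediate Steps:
$\left(2362 + 9^{3}\right) - 48 = \left(2362 + 729\right) - 48 = 3091 - 48 = 3043$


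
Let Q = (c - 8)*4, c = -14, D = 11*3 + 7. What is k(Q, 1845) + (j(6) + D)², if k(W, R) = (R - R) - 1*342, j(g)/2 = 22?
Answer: 6714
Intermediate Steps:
j(g) = 44 (j(g) = 2*22 = 44)
D = 40 (D = 33 + 7 = 40)
Q = -88 (Q = (-14 - 8)*4 = -22*4 = -88)
k(W, R) = -342 (k(W, R) = 0 - 342 = -342)
k(Q, 1845) + (j(6) + D)² = -342 + (44 + 40)² = -342 + 84² = -342 + 7056 = 6714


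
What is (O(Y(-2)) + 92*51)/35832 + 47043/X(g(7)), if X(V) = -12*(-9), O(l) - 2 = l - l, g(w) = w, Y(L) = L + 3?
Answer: 1301043/2986 ≈ 435.71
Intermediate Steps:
Y(L) = 3 + L
O(l) = 2 (O(l) = 2 + (l - l) = 2 + 0 = 2)
X(V) = 108
(O(Y(-2)) + 92*51)/35832 + 47043/X(g(7)) = (2 + 92*51)/35832 + 47043/108 = (2 + 4692)*(1/35832) + 47043*(1/108) = 4694*(1/35832) + 5227/12 = 2347/17916 + 5227/12 = 1301043/2986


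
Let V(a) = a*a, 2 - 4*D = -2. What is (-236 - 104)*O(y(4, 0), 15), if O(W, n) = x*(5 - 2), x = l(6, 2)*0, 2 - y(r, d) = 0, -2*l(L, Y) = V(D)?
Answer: 0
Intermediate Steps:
D = 1 (D = ½ - ¼*(-2) = ½ + ½ = 1)
V(a) = a²
l(L, Y) = -½ (l(L, Y) = -½*1² = -½*1 = -½)
y(r, d) = 2 (y(r, d) = 2 - 1*0 = 2 + 0 = 2)
x = 0 (x = -½*0 = 0)
O(W, n) = 0 (O(W, n) = 0*(5 - 2) = 0*3 = 0)
(-236 - 104)*O(y(4, 0), 15) = (-236 - 104)*0 = -340*0 = 0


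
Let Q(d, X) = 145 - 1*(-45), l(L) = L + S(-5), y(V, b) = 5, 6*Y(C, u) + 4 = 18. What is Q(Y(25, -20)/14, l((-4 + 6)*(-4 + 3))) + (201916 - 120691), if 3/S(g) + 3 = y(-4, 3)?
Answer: 81415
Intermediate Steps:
Y(C, u) = 7/3 (Y(C, u) = -2/3 + (1/6)*18 = -2/3 + 3 = 7/3)
S(g) = 3/2 (S(g) = 3/(-3 + 5) = 3/2)
l(L) = 3/2 + L (l(L) = L + 3/2 = 3/2 + L)
Q(d, X) = 190 (Q(d, X) = 145 + 45 = 190)
Q(Y(25, -20)/14, l((-4 + 6)*(-4 + 3))) + (201916 - 120691) = 190 + (201916 - 120691) = 190 + 81225 = 81415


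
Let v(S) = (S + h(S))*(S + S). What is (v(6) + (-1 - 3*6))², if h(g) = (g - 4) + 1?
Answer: 7921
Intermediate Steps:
h(g) = -3 + g (h(g) = (-4 + g) + 1 = -3 + g)
v(S) = 2*S*(-3 + 2*S) (v(S) = (S + (-3 + S))*(S + S) = (-3 + 2*S)*(2*S) = 2*S*(-3 + 2*S))
(v(6) + (-1 - 3*6))² = (2*6*(-3 + 2*6) + (-1 - 3*6))² = (2*6*(-3 + 12) + (-1 - 18))² = (2*6*9 - 19)² = (108 - 19)² = 89² = 7921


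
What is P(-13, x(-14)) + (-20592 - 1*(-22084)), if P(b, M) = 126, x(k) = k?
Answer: 1618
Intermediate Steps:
P(-13, x(-14)) + (-20592 - 1*(-22084)) = 126 + (-20592 - 1*(-22084)) = 126 + (-20592 + 22084) = 126 + 1492 = 1618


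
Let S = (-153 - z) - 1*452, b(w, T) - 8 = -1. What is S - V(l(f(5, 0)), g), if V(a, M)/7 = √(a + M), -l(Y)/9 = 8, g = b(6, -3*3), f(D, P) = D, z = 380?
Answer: -985 - 7*I*√65 ≈ -985.0 - 56.436*I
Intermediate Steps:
b(w, T) = 7 (b(w, T) = 8 - 1 = 7)
g = 7
l(Y) = -72 (l(Y) = -9*8 = -72)
V(a, M) = 7*√(M + a) (V(a, M) = 7*√(a + M) = 7*√(M + a))
S = -985 (S = (-153 - 1*380) - 1*452 = (-153 - 380) - 452 = -533 - 452 = -985)
S - V(l(f(5, 0)), g) = -985 - 7*√(7 - 72) = -985 - 7*√(-65) = -985 - 7*I*√65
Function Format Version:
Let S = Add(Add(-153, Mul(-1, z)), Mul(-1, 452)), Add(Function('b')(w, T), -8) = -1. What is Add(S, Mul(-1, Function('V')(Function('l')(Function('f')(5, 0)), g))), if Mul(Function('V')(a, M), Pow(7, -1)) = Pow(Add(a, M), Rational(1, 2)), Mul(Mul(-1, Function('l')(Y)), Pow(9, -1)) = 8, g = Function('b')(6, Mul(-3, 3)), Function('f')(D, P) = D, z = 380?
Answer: Add(-985, Mul(-7, I, Pow(65, Rational(1, 2)))) ≈ Add(-985.00, Mul(-56.436, I))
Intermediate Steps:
Function('b')(w, T) = 7 (Function('b')(w, T) = Add(8, -1) = 7)
g = 7
Function('l')(Y) = -72 (Function('l')(Y) = Mul(-9, 8) = -72)
Function('V')(a, M) = Mul(7, Pow(Add(M, a), Rational(1, 2))) (Function('V')(a, M) = Mul(7, Pow(Add(a, M), Rational(1, 2))) = Mul(7, Pow(Add(M, a), Rational(1, 2))))
S = -985 (S = Add(Add(-153, Mul(-1, 380)), Mul(-1, 452)) = Add(Add(-153, -380), -452) = Add(-533, -452) = -985)
Add(S, Mul(-1, Function('V')(Function('l')(Function('f')(5, 0)), g))) = Add(-985, Mul(-1, Mul(7, Pow(Add(7, -72), Rational(1, 2))))) = Add(-985, Mul(-1, Mul(7, Pow(-65, Rational(1, 2))))) = Add(-985, Mul(-1, Mul(7, Mul(I, Pow(65, Rational(1, 2)))))) = Add(-985, Mul(-1, Mul(7, I, Pow(65, Rational(1, 2))))) = Add(-985, Mul(-7, I, Pow(65, Rational(1, 2))))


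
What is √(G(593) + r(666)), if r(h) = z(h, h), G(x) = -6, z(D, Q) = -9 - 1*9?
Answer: 2*I*√6 ≈ 4.899*I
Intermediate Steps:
z(D, Q) = -18 (z(D, Q) = -9 - 9 = -18)
r(h) = -18
√(G(593) + r(666)) = √(-6 - 18) = √(-24) = 2*I*√6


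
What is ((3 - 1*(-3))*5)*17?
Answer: 510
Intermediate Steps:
((3 - 1*(-3))*5)*17 = ((3 + 3)*5)*17 = (6*5)*17 = 30*17 = 510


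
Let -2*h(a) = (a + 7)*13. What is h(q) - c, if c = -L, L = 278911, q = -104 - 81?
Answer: 280068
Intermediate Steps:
q = -185
h(a) = -91/2 - 13*a/2 (h(a) = -(a + 7)*13/2 = -(7 + a)*13/2 = -(91 + 13*a)/2 = -91/2 - 13*a/2)
c = -278911 (c = -1*278911 = -278911)
h(q) - c = (-91/2 - 13/2*(-185)) - 1*(-278911) = (-91/2 + 2405/2) + 278911 = 1157 + 278911 = 280068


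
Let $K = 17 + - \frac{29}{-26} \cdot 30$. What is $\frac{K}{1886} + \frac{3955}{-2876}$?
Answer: $- \frac{1159537}{859924} \approx -1.3484$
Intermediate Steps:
$K = \frac{656}{13}$ ($K = 17 + \left(-29\right) \left(- \frac{1}{26}\right) 30 = 17 + \frac{29}{26} \cdot 30 = 17 + \frac{435}{13} = \frac{656}{13} \approx 50.462$)
$\frac{K}{1886} + \frac{3955}{-2876} = \frac{656}{13 \cdot 1886} + \frac{3955}{-2876} = \frac{656}{13} \cdot \frac{1}{1886} + 3955 \left(- \frac{1}{2876}\right) = \frac{8}{299} - \frac{3955}{2876} = - \frac{1159537}{859924}$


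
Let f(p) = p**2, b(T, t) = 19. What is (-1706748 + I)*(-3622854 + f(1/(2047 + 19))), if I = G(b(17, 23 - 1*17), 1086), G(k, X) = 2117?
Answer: 26359784106984854513/4268356 ≈ 6.1756e+12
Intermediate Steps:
I = 2117
(-1706748 + I)*(-3622854 + f(1/(2047 + 19))) = (-1706748 + 2117)*(-3622854 + (1/(2047 + 19))**2) = -1704631*(-3622854 + (1/2066)**2) = -1704631*(-3622854 + 1/4268356) = -1704631*(-15463630608023/4268356) = 26359784106984854513/4268356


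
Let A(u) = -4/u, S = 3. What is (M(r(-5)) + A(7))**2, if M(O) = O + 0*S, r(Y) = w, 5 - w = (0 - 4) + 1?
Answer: 2704/49 ≈ 55.184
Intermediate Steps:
w = 8 (w = 5 - ((0 - 4) + 1) = 5 - (-4 + 1) = 5 - 1*(-3) = 5 + 3 = 8)
r(Y) = 8
M(O) = O (M(O) = O + 0*3 = O + 0 = O)
(M(r(-5)) + A(7))**2 = (8 - 4/7)**2 = (52/7)**2 = 2704/49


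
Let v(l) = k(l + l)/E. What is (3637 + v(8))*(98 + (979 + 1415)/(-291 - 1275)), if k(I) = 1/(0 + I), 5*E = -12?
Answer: 5860823507/16704 ≈ 3.5086e+5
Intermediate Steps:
E = -12/5 (E = (1/5)*(-12) = -12/5 ≈ -2.4000)
k(I) = 1/I
v(l) = -5/(24*l) (v(l) = 1/((l + l)*(-12/5)) = -5/12/(2*l) = (1/(2*l))*(-5/12) = -5/(24*l))
(3637 + v(8))*(98 + (979 + 1415)/(-291 - 1275)) = (3637 - 5/24/8)*(98 + (979 + 1415)/(-291 - 1275)) = (3637 - 5/24*1/8)*(98 + 2394/(-1566)) = (3637 - 5/192)*(98 + 2394*(-1/1566)) = 698299*(98 - 133/87)/192 = (698299/192)*(8393/87) = 5860823507/16704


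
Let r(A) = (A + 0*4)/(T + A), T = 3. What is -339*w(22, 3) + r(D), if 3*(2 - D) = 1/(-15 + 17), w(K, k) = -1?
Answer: 9842/29 ≈ 339.38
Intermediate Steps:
D = 11/6 (D = 2 - 1/(3*(-15 + 17)) = 2 - 1/3/2 = 2 - 1/3*1/2 = 2 - 1/6 = 11/6 ≈ 1.8333)
r(A) = A/(3 + A) (r(A) = (A + 0*4)/(3 + A) = (A + 0)/(3 + A) = A/(3 + A))
-339*w(22, 3) + r(D) = -339*(-1) + 11/(6*(3 + 11/6)) = 339 + 11/(6*(29/6)) = 339 + (11/6)*(6/29) = 339 + 11/29 = 9842/29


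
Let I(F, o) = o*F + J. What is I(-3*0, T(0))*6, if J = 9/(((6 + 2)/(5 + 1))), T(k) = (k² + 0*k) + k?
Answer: 81/2 ≈ 40.500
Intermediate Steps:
T(k) = k + k² (T(k) = (k² + 0) + k = k² + k = k + k²)
J = 27/4 (J = 9/((8/6)) = 9/((8*(⅙))) = 9/(4/3) = 9*(¾) = 27/4 ≈ 6.7500)
I(F, o) = 27/4 + F*o (I(F, o) = o*F + 27/4 = F*o + 27/4 = 27/4 + F*o)
I(-3*0, T(0))*6 = (27/4 + (-3*0)*(0*(1 + 0)))*6 = (27/4 + 0*(0*1))*6 = (27/4 + 0*0)*6 = (27/4 + 0)*6 = (27/4)*6 = 81/2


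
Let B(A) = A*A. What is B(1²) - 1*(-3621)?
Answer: 3622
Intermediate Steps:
B(A) = A²
B(1²) - 1*(-3621) = (1²)² - 1*(-3621) = 1² + 3621 = 1 + 3621 = 3622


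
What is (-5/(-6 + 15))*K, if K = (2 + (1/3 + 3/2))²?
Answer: -2645/324 ≈ -8.1636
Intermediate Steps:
K = 529/36 (K = (2 + (1*(⅓) + 3*(½)))² = (2 + (⅓ + 3/2))² = (2 + 11/6)² = (23/6)² = 529/36 ≈ 14.694)
(-5/(-6 + 15))*K = -5/(-6 + 15)*(529/36) = -5/9*(529/36) = -5*⅑*(529/36) = -5/9*529/36 = -2645/324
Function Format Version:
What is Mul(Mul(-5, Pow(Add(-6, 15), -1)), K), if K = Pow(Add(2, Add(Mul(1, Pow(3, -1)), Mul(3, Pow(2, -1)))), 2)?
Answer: Rational(-2645, 324) ≈ -8.1636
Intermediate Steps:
K = Rational(529, 36) (K = Pow(Add(2, Add(Mul(1, Rational(1, 3)), Mul(3, Rational(1, 2)))), 2) = Pow(Add(2, Add(Rational(1, 3), Rational(3, 2))), 2) = Pow(Add(2, Rational(11, 6)), 2) = Pow(Rational(23, 6), 2) = Rational(529, 36) ≈ 14.694)
Mul(Mul(-5, Pow(Add(-6, 15), -1)), K) = Mul(Mul(-5, Pow(Add(-6, 15), -1)), Rational(529, 36)) = Mul(Mul(-5, Pow(9, -1)), Rational(529, 36)) = Mul(Mul(-5, Rational(1, 9)), Rational(529, 36)) = Mul(Rational(-5, 9), Rational(529, 36)) = Rational(-2645, 324)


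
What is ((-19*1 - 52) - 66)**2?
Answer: 18769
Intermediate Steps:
((-19*1 - 52) - 66)**2 = ((-19 - 52) - 66)**2 = (-71 - 66)**2 = (-137)**2 = 18769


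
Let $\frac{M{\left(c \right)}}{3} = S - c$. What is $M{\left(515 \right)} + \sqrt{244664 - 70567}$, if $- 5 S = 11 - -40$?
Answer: $- \frac{7878}{5} + 7 \sqrt{3553} \approx -1158.4$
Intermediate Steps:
$S = - \frac{51}{5}$ ($S = - \frac{11 - -40}{5} = - \frac{11 + 40}{5} = \left(- \frac{1}{5}\right) 51 = - \frac{51}{5} \approx -10.2$)
$M{\left(c \right)} = - \frac{153}{5} - 3 c$ ($M{\left(c \right)} = 3 \left(- \frac{51}{5} - c\right) = - \frac{153}{5} - 3 c$)
$M{\left(515 \right)} + \sqrt{244664 - 70567} = \left(- \frac{153}{5} - 1545\right) + \sqrt{244664 - 70567} = \left(- \frac{153}{5} - 1545\right) + \sqrt{174097} = - \frac{7878}{5} + 7 \sqrt{3553}$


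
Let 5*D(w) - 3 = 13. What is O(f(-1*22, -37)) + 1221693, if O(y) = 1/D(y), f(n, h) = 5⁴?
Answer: 19547093/16 ≈ 1.2217e+6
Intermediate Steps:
D(w) = 16/5 (D(w) = ⅗ + (⅕)*13 = ⅗ + 13/5 = 16/5)
f(n, h) = 625
O(y) = 5/16 (O(y) = 1/(16/5) = 5/16)
O(f(-1*22, -37)) + 1221693 = 5/16 + 1221693 = 19547093/16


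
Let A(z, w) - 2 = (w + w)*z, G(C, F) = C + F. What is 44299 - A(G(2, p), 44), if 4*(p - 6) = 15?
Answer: 43263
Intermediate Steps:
p = 39/4 (p = 6 + (1/4)*15 = 6 + 15/4 = 39/4 ≈ 9.7500)
A(z, w) = 2 + 2*w*z (A(z, w) = 2 + (w + w)*z = 2 + (2*w)*z = 2 + 2*w*z)
44299 - A(G(2, p), 44) = 44299 - (2 + 2*44*(2 + 39/4)) = 44299 - (2 + 2*44*(47/4)) = 44299 - (2 + 1034) = 44299 - 1*1036 = 44299 - 1036 = 43263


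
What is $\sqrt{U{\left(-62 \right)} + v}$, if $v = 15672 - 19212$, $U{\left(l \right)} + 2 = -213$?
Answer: $i \sqrt{3755} \approx 61.278 i$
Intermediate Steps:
$U{\left(l \right)} = -215$ ($U{\left(l \right)} = -2 - 213 = -215$)
$v = -3540$ ($v = 15672 - 19212 = -3540$)
$\sqrt{U{\left(-62 \right)} + v} = \sqrt{-215 - 3540} = \sqrt{-3755} = i \sqrt{3755}$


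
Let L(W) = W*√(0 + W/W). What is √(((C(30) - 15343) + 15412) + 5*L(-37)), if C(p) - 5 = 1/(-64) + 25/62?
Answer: I*√6803105/248 ≈ 10.517*I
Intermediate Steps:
L(W) = W (L(W) = W*√(0 + 1) = W*√1 = W*1 = W)
C(p) = 10689/1984 (C(p) = 5 + (1/(-64) + 25/62) = 5 + (1*(-1/64) + 25*(1/62)) = 5 + (-1/64 + 25/62) = 5 + 769/1984 = 10689/1984)
√(((C(30) - 15343) + 15412) + 5*L(-37)) = √(((10689/1984 - 15343) + 15412) + 5*(-37)) = √((-30429823/1984 + 15412) - 185) = √(147585/1984 - 185) = √(-219455/1984) = I*√6803105/248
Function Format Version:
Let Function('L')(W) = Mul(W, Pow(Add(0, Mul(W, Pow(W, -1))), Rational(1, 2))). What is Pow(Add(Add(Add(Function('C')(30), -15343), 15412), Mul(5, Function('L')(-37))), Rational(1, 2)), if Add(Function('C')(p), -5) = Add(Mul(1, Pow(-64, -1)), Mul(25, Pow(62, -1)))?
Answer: Mul(Rational(1, 248), I, Pow(6803105, Rational(1, 2))) ≈ Mul(10.517, I)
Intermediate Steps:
Function('L')(W) = W (Function('L')(W) = Mul(W, Pow(Add(0, 1), Rational(1, 2))) = Mul(W, Pow(1, Rational(1, 2))) = Mul(W, 1) = W)
Function('C')(p) = Rational(10689, 1984) (Function('C')(p) = Add(5, Add(Mul(1, Pow(-64, -1)), Mul(25, Pow(62, -1)))) = Add(5, Add(Mul(1, Rational(-1, 64)), Mul(25, Rational(1, 62)))) = Add(5, Add(Rational(-1, 64), Rational(25, 62))) = Add(5, Rational(769, 1984)) = Rational(10689, 1984))
Pow(Add(Add(Add(Function('C')(30), -15343), 15412), Mul(5, Function('L')(-37))), Rational(1, 2)) = Pow(Add(Add(Add(Rational(10689, 1984), -15343), 15412), Mul(5, -37)), Rational(1, 2)) = Pow(Add(Add(Rational(-30429823, 1984), 15412), -185), Rational(1, 2)) = Pow(Add(Rational(147585, 1984), -185), Rational(1, 2)) = Pow(Rational(-219455, 1984), Rational(1, 2)) = Mul(Rational(1, 248), I, Pow(6803105, Rational(1, 2)))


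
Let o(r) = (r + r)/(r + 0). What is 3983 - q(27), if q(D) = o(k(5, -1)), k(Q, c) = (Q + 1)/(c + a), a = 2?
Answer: 3981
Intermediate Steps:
k(Q, c) = (1 + Q)/(2 + c) (k(Q, c) = (Q + 1)/(c + 2) = (1 + Q)/(2 + c))
o(r) = 2 (o(r) = (2*r)/r = 2)
q(D) = 2
3983 - q(27) = 3983 - 1*2 = 3983 - 2 = 3981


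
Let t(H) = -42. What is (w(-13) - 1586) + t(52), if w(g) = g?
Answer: -1641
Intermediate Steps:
(w(-13) - 1586) + t(52) = (-13 - 1586) - 42 = -1599 - 42 = -1641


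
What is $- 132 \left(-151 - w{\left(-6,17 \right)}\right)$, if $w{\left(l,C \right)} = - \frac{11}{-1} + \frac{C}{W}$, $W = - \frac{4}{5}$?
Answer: $18579$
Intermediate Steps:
$W = - \frac{4}{5}$ ($W = \left(-4\right) \frac{1}{5} = - \frac{4}{5} \approx -0.8$)
$w{\left(l,C \right)} = 11 - \frac{5 C}{4}$ ($w{\left(l,C \right)} = - \frac{11}{-1} + \frac{C}{- \frac{4}{5}} = \left(-11\right) \left(-1\right) + C \left(- \frac{5}{4}\right) = 11 - \frac{5 C}{4}$)
$- 132 \left(-151 - w{\left(-6,17 \right)}\right) = - 132 \left(-151 - \left(11 - \frac{85}{4}\right)\right) = - 132 \left(-151 - - \frac{41}{4}\right) = - 132 \left(-151 + \frac{41}{4}\right) = \left(-132\right) \left(- \frac{563}{4}\right) = 18579$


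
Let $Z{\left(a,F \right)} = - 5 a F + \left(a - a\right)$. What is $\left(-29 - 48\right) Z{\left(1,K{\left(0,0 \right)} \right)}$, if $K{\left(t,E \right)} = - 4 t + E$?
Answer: $0$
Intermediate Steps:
$K{\left(t,E \right)} = E - 4 t$
$Z{\left(a,F \right)} = - 5 F a$ ($Z{\left(a,F \right)} = - 5 F a + 0 = - 5 F a$)
$\left(-29 - 48\right) Z{\left(1,K{\left(0,0 \right)} \right)} = \left(-29 - 48\right) \left(\left(-5\right) \left(0 - 0\right) 1\right) = - 77 \left(\left(-5\right) \left(0 + 0\right) 1\right) = - 77 \left(\left(-5\right) 0 \cdot 1\right) = \left(-77\right) 0 = 0$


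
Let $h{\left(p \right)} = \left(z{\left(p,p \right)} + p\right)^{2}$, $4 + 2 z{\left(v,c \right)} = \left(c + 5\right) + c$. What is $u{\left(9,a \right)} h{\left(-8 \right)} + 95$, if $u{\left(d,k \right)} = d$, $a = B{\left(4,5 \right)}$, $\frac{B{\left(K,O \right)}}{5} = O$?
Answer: $\frac{9029}{4} \approx 2257.3$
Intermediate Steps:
$B{\left(K,O \right)} = 5 O$
$z{\left(v,c \right)} = \frac{1}{2} + c$ ($z{\left(v,c \right)} = -2 + \frac{\left(c + 5\right) + c}{2} = -2 + \frac{\left(5 + c\right) + c}{2} = -2 + \frac{5 + 2 c}{2} = -2 + \left(\frac{5}{2} + c\right) = \frac{1}{2} + c$)
$h{\left(p \right)} = \left(\frac{1}{2} + 2 p\right)^{2}$ ($h{\left(p \right)} = \left(\left(\frac{1}{2} + p\right) + p\right)^{2} = \left(\frac{1}{2} + 2 p\right)^{2}$)
$a = 25$ ($a = 5 \cdot 5 = 25$)
$u{\left(9,a \right)} h{\left(-8 \right)} + 95 = 9 \frac{\left(1 + 4 \left(-8\right)\right)^{2}}{4} + 95 = 9 \frac{\left(1 - 32\right)^{2}}{4} + 95 = 9 \frac{\left(-31\right)^{2}}{4} + 95 = 9 \cdot \frac{1}{4} \cdot 961 + 95 = 9 \cdot \frac{961}{4} + 95 = \frac{8649}{4} + 95 = \frac{9029}{4}$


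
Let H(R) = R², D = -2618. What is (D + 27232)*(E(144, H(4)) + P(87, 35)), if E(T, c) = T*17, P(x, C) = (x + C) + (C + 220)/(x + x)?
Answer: 1835527515/29 ≈ 6.3294e+7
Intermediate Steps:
P(x, C) = C + x + (220 + C)/(2*x) (P(x, C) = (C + x) + (220 + C)/((2*x)) = (C + x) + (220 + C)*(1/(2*x)) = (C + x) + (220 + C)/(2*x) = C + x + (220 + C)/(2*x))
E(T, c) = 17*T
(D + 27232)*(E(144, H(4)) + P(87, 35)) = (-2618 + 27232)*(17*144 + (110 + (½)*35 + 87*(35 + 87))/87) = 24614*(2448 + (110 + 35/2 + 87*122)/87) = 24614*(2448 + (110 + 35/2 + 10614)/87) = 24614*(2448 + (1/87)*(21483/2)) = 24614*(2448 + 7161/58) = 24614*(149145/58) = 1835527515/29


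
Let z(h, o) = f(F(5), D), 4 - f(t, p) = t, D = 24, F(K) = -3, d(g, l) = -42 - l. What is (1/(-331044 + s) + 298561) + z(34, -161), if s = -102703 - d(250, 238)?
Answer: 129419375255/433467 ≈ 2.9857e+5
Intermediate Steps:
s = -102423 (s = -102703 - (-42 - 1*238) = -102703 - (-42 - 238) = -102703 - 1*(-280) = -102703 + 280 = -102423)
f(t, p) = 4 - t
z(h, o) = 7 (z(h, o) = 4 - 1*(-3) = 4 + 3 = 7)
(1/(-331044 + s) + 298561) + z(34, -161) = (1/(-331044 - 102423) + 298561) + 7 = (1/(-433467) + 298561) + 7 = (-1/433467 + 298561) + 7 = 129416340986/433467 + 7 = 129419375255/433467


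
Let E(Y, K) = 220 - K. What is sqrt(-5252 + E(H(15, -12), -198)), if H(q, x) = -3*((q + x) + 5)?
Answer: I*sqrt(4834) ≈ 69.527*I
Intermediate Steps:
H(q, x) = -15 - 3*q - 3*x (H(q, x) = -3*(5 + q + x) = -15 - 3*q - 3*x)
sqrt(-5252 + E(H(15, -12), -198)) = sqrt(-5252 + (220 - 1*(-198))) = sqrt(-5252 + (220 + 198)) = sqrt(-5252 + 418) = sqrt(-4834) = I*sqrt(4834)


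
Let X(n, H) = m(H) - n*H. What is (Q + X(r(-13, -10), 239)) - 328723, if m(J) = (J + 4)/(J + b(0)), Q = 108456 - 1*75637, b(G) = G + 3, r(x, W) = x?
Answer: -70856631/242 ≈ -2.9280e+5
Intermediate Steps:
b(G) = 3 + G
Q = 32819 (Q = 108456 - 75637 = 32819)
m(J) = (4 + J)/(3 + J) (m(J) = (J + 4)/(J + (3 + 0)) = (4 + J)/(J + 3) = (4 + J)/(3 + J))
X(n, H) = (4 + H)/(3 + H) - H*n (X(n, H) = (4 + H)/(3 + H) - n*H = (4 + H)/(3 + H) - H*n)
(Q + X(r(-13, -10), 239)) - 328723 = (32819 + (4 + 239 - 1*239*(-13)*(3 + 239))/(3 + 239)) - 328723 = (32819 + (4 + 239 - 1*239*(-13)*242)/242) - 328723 = (32819 + (4 + 239 + 751894)/242) - 328723 = (32819 + (1/242)*752137) - 328723 = (32819 + 752137/242) - 328723 = 8694335/242 - 328723 = -70856631/242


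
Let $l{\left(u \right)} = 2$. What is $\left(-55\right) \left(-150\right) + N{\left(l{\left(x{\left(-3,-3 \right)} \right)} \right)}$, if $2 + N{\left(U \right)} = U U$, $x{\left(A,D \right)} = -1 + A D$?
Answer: $8252$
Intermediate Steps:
$N{\left(U \right)} = -2 + U^{2}$ ($N{\left(U \right)} = -2 + U U = -2 + U^{2}$)
$\left(-55\right) \left(-150\right) + N{\left(l{\left(x{\left(-3,-3 \right)} \right)} \right)} = \left(-55\right) \left(-150\right) - \left(2 - 2^{2}\right) = 8250 + \left(-2 + 4\right) = 8250 + 2 = 8252$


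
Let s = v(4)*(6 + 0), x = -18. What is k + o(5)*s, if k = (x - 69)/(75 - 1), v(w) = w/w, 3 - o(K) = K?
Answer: -975/74 ≈ -13.176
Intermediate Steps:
o(K) = 3 - K
v(w) = 1
k = -87/74 (k = (-18 - 69)/(75 - 1) = -87/74 ≈ -1.1757)
s = 6 (s = 1*(6 + 0) = 1*6 = 6)
k + o(5)*s = -87/74 + (3 - 1*5)*6 = -87/74 + (3 - 5)*6 = -87/74 - 2*6 = -87/74 - 12 = -975/74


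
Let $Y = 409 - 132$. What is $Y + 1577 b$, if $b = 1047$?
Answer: $1651396$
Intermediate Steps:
$Y = 277$
$Y + 1577 b = 277 + 1577 \cdot 1047 = 277 + 1651119 = 1651396$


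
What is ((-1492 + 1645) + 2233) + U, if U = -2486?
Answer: -100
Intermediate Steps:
((-1492 + 1645) + 2233) + U = ((-1492 + 1645) + 2233) - 2486 = (153 + 2233) - 2486 = 2386 - 2486 = -100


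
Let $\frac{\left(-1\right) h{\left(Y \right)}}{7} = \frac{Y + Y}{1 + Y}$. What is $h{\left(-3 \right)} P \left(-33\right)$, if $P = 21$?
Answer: $14553$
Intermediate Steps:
$h{\left(Y \right)} = - \frac{14 Y}{1 + Y}$ ($h{\left(Y \right)} = - 7 \frac{Y + Y}{1 + Y} = - 7 \frac{2 Y}{1 + Y} = - \frac{14 Y}{1 + Y}$)
$h{\left(-3 \right)} P \left(-33\right) = \left(-14\right) \left(-3\right) \frac{1}{1 - 3} \cdot 21 \left(-33\right) = \left(-14\right) \left(-3\right) \frac{1}{-2} \cdot 21 \left(-33\right) = \left(-14\right) \left(-3\right) \left(- \frac{1}{2}\right) 21 \left(-33\right) = \left(-21\right) 21 \left(-33\right) = \left(-441\right) \left(-33\right) = 14553$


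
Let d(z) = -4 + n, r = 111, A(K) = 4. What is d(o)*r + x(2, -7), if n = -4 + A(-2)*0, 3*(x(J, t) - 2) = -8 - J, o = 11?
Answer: -2668/3 ≈ -889.33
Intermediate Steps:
x(J, t) = -⅔ - J/3 (x(J, t) = 2 + (-8 - J)/3 = 2 + (-8/3 - J/3) = -⅔ - J/3)
n = -4 (n = -4 + 4*0 = -4 + 0 = -4)
d(z) = -8 (d(z) = -4 - 4 = -8)
d(o)*r + x(2, -7) = -8*111 + (-⅔ - ⅓*2) = -888 + (-⅔ - ⅔) = -888 - 4/3 = -2668/3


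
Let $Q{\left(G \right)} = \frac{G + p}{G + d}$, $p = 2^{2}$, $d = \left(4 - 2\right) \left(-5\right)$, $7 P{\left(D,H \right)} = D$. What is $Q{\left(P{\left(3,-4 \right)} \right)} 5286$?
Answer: $- \frac{163866}{67} \approx -2445.8$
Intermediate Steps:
$P{\left(D,H \right)} = \frac{D}{7}$
$d = -10$ ($d = 2 \left(-5\right) = -10$)
$p = 4$
$Q{\left(G \right)} = \frac{4 + G}{-10 + G}$ ($Q{\left(G \right)} = \frac{G + 4}{G - 10} = \frac{4 + G}{-10 + G}$)
$Q{\left(P{\left(3,-4 \right)} \right)} 5286 = \frac{4 + \frac{1}{7} \cdot 3}{-10 + \frac{1}{7} \cdot 3} \cdot 5286 = \frac{4 + \frac{3}{7}}{-10 + \frac{3}{7}} \cdot 5286 = \frac{1}{- \frac{67}{7}} \cdot \frac{31}{7} \cdot 5286 = \left(- \frac{7}{67}\right) \frac{31}{7} \cdot 5286 = \left(- \frac{31}{67}\right) 5286 = - \frac{163866}{67}$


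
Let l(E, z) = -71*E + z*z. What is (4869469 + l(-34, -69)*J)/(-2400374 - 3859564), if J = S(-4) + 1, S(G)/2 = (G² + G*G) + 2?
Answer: -2682272/3129969 ≈ -0.85696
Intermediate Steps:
l(E, z) = z² - 71*E (l(E, z) = -71*E + z² = z² - 71*E)
S(G) = 4 + 4*G² (S(G) = 2*((G² + G*G) + 2) = 2*((G² + G²) + 2) = 2*(2*G² + 2) = 2*(2 + 2*G²) = 4 + 4*G²)
J = 69 (J = (4 + 4*(-4)²) + 1 = (4 + 4*16) + 1 = (4 + 64) + 1 = 68 + 1 = 69)
(4869469 + l(-34, -69)*J)/(-2400374 - 3859564) = (4869469 + ((-69)² - 71*(-34))*69)/(-2400374 - 3859564) = (4869469 + (4761 + 2414)*69)/(-6259938) = (4869469 + 7175*69)*(-1/6259938) = (4869469 + 495075)*(-1/6259938) = 5364544*(-1/6259938) = -2682272/3129969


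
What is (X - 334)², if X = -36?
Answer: 136900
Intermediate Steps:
(X - 334)² = (-36 - 334)² = (-370)² = 136900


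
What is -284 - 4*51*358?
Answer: -73316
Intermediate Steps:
-284 - 4*51*358 = -284 - 204*358 = -284 - 73032 = -73316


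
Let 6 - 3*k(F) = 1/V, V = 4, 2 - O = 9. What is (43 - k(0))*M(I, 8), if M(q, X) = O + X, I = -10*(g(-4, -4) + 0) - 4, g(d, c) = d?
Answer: 493/12 ≈ 41.083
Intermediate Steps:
O = -7 (O = 2 - 1*9 = 2 - 9 = -7)
k(F) = 23/12 (k(F) = 2 - ⅓/4 = 2 - ⅓*¼ = 2 - 1/12 = 23/12)
I = 36 (I = -10*(-4 + 0) - 4 = -10*(-4) - 4 = -5*(-8) - 4 = 40 - 4 = 36)
M(q, X) = -7 + X
(43 - k(0))*M(I, 8) = (43 - 1*23/12)*(-7 + 8) = (43 - 23/12)*1 = (493/12)*1 = 493/12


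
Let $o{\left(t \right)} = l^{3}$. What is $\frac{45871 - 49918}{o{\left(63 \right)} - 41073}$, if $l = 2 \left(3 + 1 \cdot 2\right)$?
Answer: $\frac{4047}{40073} \approx 0.10099$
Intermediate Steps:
$l = 10$ ($l = 2 \left(3 + 2\right) = 2 \cdot 5 = 10$)
$o{\left(t \right)} = 1000$ ($o{\left(t \right)} = 10^{3} = 1000$)
$\frac{45871 - 49918}{o{\left(63 \right)} - 41073} = \frac{45871 - 49918}{1000 - 41073} = - \frac{4047}{-40073} = \left(-4047\right) \left(- \frac{1}{40073}\right) = \frac{4047}{40073}$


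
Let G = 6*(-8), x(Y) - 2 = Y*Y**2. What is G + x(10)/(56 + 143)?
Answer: -8550/199 ≈ -42.965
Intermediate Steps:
x(Y) = 2 + Y**3 (x(Y) = 2 + Y*Y**2 = 2 + Y**3)
G = -48
G + x(10)/(56 + 143) = -48 + (2 + 10**3)/(56 + 143) = -48 + (2 + 1000)/199 = -48 + 1002*(1/199) = -48 + 1002/199 = -8550/199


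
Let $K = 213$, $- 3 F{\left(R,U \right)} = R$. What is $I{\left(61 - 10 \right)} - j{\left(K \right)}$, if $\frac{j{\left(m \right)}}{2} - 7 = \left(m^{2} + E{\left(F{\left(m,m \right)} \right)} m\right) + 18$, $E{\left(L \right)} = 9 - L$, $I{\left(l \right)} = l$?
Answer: $-124817$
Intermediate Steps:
$F{\left(R,U \right)} = - \frac{R}{3}$
$j{\left(m \right)} = 50 + 2 m^{2} + 2 m \left(9 + \frac{m}{3}\right)$ ($j{\left(m \right)} = 14 + 2 \left(\left(m^{2} + \left(9 - - \frac{m}{3}\right) m\right) + 18\right) = 14 + 2 \left(\left(m^{2} + \left(9 + \frac{m}{3}\right) m\right) + 18\right) = 14 + 2 \left(\left(m^{2} + m \left(9 + \frac{m}{3}\right)\right) + 18\right) = 14 + 2 \left(18 + m^{2} + m \left(9 + \frac{m}{3}\right)\right) = 14 + \left(36 + 2 m^{2} + 2 m \left(9 + \frac{m}{3}\right)\right) = 50 + 2 m^{2} + 2 m \left(9 + \frac{m}{3}\right)$)
$I{\left(61 - 10 \right)} - j{\left(K \right)} = \left(61 - 10\right) - \left(50 + 18 \cdot 213 + \frac{8 \cdot 213^{2}}{3}\right) = \left(61 - 10\right) - \left(50 + 3834 + \frac{8}{3} \cdot 45369\right) = 51 - \left(50 + 3834 + 120984\right) = 51 - 124868 = -124817$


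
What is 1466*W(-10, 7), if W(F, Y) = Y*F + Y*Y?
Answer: -30786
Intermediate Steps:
W(F, Y) = Y² + F*Y (W(F, Y) = F*Y + Y² = Y² + F*Y)
1466*W(-10, 7) = 1466*(7*(-10 + 7)) = 1466*(7*(-3)) = 1466*(-21) = -30786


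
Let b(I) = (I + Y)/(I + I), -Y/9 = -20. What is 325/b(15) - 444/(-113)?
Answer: 6094/113 ≈ 53.929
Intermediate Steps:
Y = 180 (Y = -9*(-20) = 180)
b(I) = (180 + I)/(2*I) (b(I) = (I + 180)/(I + I) = (180 + I)/((2*I)) = (180 + I)*(1/(2*I)) = (180 + I)/(2*I))
325/b(15) - 444/(-113) = 325/(((½)*(180 + 15)/15)) - 444/(-113) = 325/(((½)*(1/15)*195)) - 444*(-1/113) = 325/(13/2) + 444/113 = 325*(2/13) + 444/113 = 50 + 444/113 = 6094/113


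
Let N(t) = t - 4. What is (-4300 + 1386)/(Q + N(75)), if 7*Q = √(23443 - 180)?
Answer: -5068903/111873 + 10199*√23263/111873 ≈ -31.405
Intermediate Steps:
N(t) = -4 + t
Q = √23263/7 (Q = √(23443 - 180)/7 = √23263/7 ≈ 21.789)
(-4300 + 1386)/(Q + N(75)) = (-4300 + 1386)/(√23263/7 + (-4 + 75)) = -2914/(√23263/7 + 71) = -2914/(71 + √23263/7)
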